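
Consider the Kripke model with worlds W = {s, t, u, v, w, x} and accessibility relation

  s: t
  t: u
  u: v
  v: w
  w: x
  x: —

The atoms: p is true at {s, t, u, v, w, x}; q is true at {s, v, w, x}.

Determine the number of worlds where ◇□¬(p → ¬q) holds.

s: successors {t}; □¬(p → ¬q) there: t:F. ✗
t: successors {u}; □¬(p → ¬q) there: u:T. ✓
u: successors {v}; □¬(p → ¬q) there: v:T. ✓
v: successors {w}; □¬(p → ¬q) there: w:T. ✓
w: successors {x}; □¬(p → ¬q) there: x:T. ✓
x: no successors, so ◇□¬(p → ¬q) fails. ✗
Satisfying worlds: {t, u, v, w}.

4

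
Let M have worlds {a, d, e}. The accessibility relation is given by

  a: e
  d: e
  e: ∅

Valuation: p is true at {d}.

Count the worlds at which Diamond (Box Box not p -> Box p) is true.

2

a: successors {e}; Box Box not p -> Box p there: e:T. ✓
d: successors {e}; Box Box not p -> Box p there: e:T. ✓
e: no successors, so Diamond (Box Box not p -> Box p) fails. ✗
Satisfying worlds: {a, d}.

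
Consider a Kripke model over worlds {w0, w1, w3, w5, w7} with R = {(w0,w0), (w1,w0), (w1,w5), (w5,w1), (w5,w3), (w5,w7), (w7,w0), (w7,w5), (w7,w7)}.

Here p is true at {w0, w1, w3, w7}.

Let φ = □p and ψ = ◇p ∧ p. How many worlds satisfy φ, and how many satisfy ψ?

For □p:
w0: successors {w0}; p there: w0:T. ✓
w1: successors {w0, w5}; p there: w0:T, w5:F. ✗
w3: no successors, so □p holds vacuously. ✓
w5: successors {w1, w3, w7}; p there: w1:T, w3:T, w7:T. ✓
w7: successors {w0, w5, w7}; p there: w0:T, w5:F, w7:T. ✗
— 3 worlds.
For ◇p ∧ p:
w0: ◇p is T, p is T. ✓
w1: ◇p is T, p is T. ✓
w3: ◇p is F, p is T. ✗
w5: ◇p is T, p is F. ✗
w7: ◇p is T, p is T. ✓
— 3 worlds.

3 and 3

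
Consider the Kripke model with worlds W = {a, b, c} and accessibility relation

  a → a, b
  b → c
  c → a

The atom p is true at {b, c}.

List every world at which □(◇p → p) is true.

a: successors {a, b}; ◇p → p there: a:F, b:T. ✗
b: successors {c}; ◇p → p there: c:T. ✓
c: successors {a}; ◇p → p there: a:F. ✗

{b}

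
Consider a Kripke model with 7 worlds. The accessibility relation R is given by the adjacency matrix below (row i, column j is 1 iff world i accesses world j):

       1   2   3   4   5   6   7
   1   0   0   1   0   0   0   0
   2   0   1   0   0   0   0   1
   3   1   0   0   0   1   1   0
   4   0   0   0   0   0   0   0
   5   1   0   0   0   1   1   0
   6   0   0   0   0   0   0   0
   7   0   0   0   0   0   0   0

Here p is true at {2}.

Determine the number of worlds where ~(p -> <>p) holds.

1: p -> <>p is T. ✗
2: p -> <>p is T. ✗
3: p -> <>p is T. ✗
4: p -> <>p is T. ✗
5: p -> <>p is T. ✗
6: p -> <>p is T. ✗
7: p -> <>p is T. ✗
Satisfying worlds: ∅.

0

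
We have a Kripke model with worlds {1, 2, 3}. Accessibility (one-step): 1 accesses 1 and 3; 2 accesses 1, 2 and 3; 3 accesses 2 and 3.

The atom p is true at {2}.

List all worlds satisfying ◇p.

{2, 3}

1: successors {1, 3}; p there: 1:F, 3:F. ✗
2: successors {1, 2, 3}; p there: 1:F, 2:T, 3:F. ✓
3: successors {2, 3}; p there: 2:T, 3:F. ✓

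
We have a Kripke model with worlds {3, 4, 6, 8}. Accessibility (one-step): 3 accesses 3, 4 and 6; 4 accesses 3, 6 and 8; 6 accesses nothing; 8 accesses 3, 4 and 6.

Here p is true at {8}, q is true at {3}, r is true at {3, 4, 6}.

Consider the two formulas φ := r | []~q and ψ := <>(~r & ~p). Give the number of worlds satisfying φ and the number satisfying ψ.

3 and 0

For r | []~q:
3: r is T, []~q is F. ✓
4: r is T, []~q is F. ✓
6: r is T, []~q is T. ✓
8: r is F, []~q is F. ✗
— 3 worlds.
For <>(~r & ~p):
3: successors {3, 4, 6}; ~r & ~p there: 3:F, 4:F, 6:F. ✗
4: successors {3, 6, 8}; ~r & ~p there: 3:F, 6:F, 8:F. ✗
6: no successors, so <>(~r & ~p) fails. ✗
8: successors {3, 4, 6}; ~r & ~p there: 3:F, 4:F, 6:F. ✗
— 0 worlds.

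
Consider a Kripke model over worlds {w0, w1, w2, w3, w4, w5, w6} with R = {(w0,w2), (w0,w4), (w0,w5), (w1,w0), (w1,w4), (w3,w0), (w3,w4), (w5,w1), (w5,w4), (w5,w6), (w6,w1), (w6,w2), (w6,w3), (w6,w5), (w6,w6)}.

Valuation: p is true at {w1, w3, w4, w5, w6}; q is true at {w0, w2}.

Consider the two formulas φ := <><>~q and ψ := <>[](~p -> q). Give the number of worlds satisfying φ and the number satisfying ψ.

5 and 5

For <><>~q:
w0: successors {w2, w4, w5}; <>~q there: w2:F, w4:F, w5:T. ✓
w1: successors {w0, w4}; <>~q there: w0:T, w4:F. ✓
w2: no successors, so <><>~q fails. ✗
w3: successors {w0, w4}; <>~q there: w0:T, w4:F. ✓
w4: no successors, so <><>~q fails. ✗
w5: successors {w1, w4, w6}; <>~q there: w1:T, w4:F, w6:T. ✓
w6: successors {w1, w2, w3, w5, w6}; <>~q there: w1:T, w2:F, w3:T, w5:T, w6:T. ✓
— 5 worlds.
For <>[](~p -> q):
w0: successors {w2, w4, w5}; [](~p -> q) there: w2:T, w4:T, w5:T. ✓
w1: successors {w0, w4}; [](~p -> q) there: w0:T, w4:T. ✓
w2: no successors, so <>[](~p -> q) fails. ✗
w3: successors {w0, w4}; [](~p -> q) there: w0:T, w4:T. ✓
w4: no successors, so <>[](~p -> q) fails. ✗
w5: successors {w1, w4, w6}; [](~p -> q) there: w1:T, w4:T, w6:T. ✓
w6: successors {w1, w2, w3, w5, w6}; [](~p -> q) there: w1:T, w2:T, w3:T, w5:T, w6:T. ✓
— 5 worlds.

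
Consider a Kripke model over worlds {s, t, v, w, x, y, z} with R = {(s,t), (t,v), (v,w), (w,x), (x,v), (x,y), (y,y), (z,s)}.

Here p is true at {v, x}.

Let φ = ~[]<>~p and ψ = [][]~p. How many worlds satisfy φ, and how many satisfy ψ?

2 and 4

For ~[]<>~p:
s: []<>~p is F. ✓
t: []<>~p is T. ✗
v: []<>~p is F. ✓
w: []<>~p is T. ✗
x: []<>~p is T. ✗
y: []<>~p is T. ✗
z: []<>~p is T. ✗
— 2 worlds.
For [][]~p:
s: successors {t}; []~p there: t:F. ✗
t: successors {v}; []~p there: v:T. ✓
v: successors {w}; []~p there: w:F. ✗
w: successors {x}; []~p there: x:F. ✗
x: successors {v, y}; []~p there: v:T, y:T. ✓
y: successors {y}; []~p there: y:T. ✓
z: successors {s}; []~p there: s:T. ✓
— 4 worlds.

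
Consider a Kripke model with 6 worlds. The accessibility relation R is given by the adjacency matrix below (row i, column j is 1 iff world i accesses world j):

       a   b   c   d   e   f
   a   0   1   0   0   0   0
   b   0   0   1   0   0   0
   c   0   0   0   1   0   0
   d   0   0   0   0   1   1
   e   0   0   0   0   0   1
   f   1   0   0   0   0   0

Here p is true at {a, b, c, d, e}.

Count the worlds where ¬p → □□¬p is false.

a: ¬p is F, □□¬p is F. ✓
b: ¬p is F, □□¬p is F. ✓
c: ¬p is F, □□¬p is F. ✓
d: ¬p is F, □□¬p is F. ✓
e: ¬p is F, □□¬p is F. ✓
f: ¬p is T, □□¬p is F. ✗
Satisfying worlds: {a, b, c, d, e}.
So ¬p → □□¬p fails at the other 1 world.

1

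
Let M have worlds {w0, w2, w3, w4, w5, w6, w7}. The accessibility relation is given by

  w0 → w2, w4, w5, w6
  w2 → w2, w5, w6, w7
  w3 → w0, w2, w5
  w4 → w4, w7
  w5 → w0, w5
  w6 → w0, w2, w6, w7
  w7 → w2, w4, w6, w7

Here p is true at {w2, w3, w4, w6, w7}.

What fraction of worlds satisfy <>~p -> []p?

2/7

w0: <>~p is T, []p is F. ✗
w2: <>~p is T, []p is F. ✗
w3: <>~p is T, []p is F. ✗
w4: <>~p is F, []p is T. ✓
w5: <>~p is T, []p is F. ✗
w6: <>~p is T, []p is F. ✗
w7: <>~p is F, []p is T. ✓
That's 2 of 7 worlds, so 2/7.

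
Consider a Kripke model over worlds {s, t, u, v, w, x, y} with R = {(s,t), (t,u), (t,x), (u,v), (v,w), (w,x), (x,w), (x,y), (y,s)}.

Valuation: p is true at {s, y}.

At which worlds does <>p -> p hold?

s: <>p is F, p is T. ✓
t: <>p is F, p is F. ✓
u: <>p is F, p is F. ✓
v: <>p is F, p is F. ✓
w: <>p is F, p is F. ✓
x: <>p is T, p is F. ✗
y: <>p is T, p is T. ✓

{s, t, u, v, w, y}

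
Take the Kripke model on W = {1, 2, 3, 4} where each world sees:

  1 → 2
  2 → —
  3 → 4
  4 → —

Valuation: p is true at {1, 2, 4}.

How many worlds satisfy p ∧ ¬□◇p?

1

1: p is T, ¬□◇p is T. ✓
2: p is T, ¬□◇p is F. ✗
3: p is F, ¬□◇p is T. ✗
4: p is T, ¬□◇p is F. ✗
Satisfying worlds: {1}.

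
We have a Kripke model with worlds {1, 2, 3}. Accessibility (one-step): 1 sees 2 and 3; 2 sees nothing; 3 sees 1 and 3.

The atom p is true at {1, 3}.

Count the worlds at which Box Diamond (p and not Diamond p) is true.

1: successors {2, 3}; Diamond (p and not Diamond p) there: 2:F, 3:F. ✗
2: no successors, so Box Diamond (p and not Diamond p) holds vacuously. ✓
3: successors {1, 3}; Diamond (p and not Diamond p) there: 1:F, 3:F. ✗
Satisfying worlds: {2}.

1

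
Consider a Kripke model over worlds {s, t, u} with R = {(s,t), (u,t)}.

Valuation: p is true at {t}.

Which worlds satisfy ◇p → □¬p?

{t}

s: ◇p is T, □¬p is F. ✗
t: ◇p is F, □¬p is T. ✓
u: ◇p is T, □¬p is F. ✗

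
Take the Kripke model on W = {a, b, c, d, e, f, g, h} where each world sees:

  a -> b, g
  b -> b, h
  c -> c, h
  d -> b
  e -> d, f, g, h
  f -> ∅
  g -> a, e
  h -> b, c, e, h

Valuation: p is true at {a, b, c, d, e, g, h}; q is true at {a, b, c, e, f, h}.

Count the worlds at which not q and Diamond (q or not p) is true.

a: not q is F, Diamond (q or not p) is T. ✗
b: not q is F, Diamond (q or not p) is T. ✗
c: not q is F, Diamond (q or not p) is T. ✗
d: not q is T, Diamond (q or not p) is T. ✓
e: not q is F, Diamond (q or not p) is T. ✗
f: not q is F, Diamond (q or not p) is F. ✗
g: not q is T, Diamond (q or not p) is T. ✓
h: not q is F, Diamond (q or not p) is T. ✗
Satisfying worlds: {d, g}.

2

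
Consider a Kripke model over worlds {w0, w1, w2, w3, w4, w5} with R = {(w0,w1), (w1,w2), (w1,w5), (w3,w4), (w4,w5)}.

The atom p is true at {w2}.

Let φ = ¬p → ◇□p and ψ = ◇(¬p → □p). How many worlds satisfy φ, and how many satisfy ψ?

3 and 2

For ¬p → ◇□p:
w0: ¬p is T, ◇□p is F. ✗
w1: ¬p is T, ◇□p is T. ✓
w2: ¬p is F, ◇□p is F. ✓
w3: ¬p is T, ◇□p is F. ✗
w4: ¬p is T, ◇□p is T. ✓
w5: ¬p is T, ◇□p is F. ✗
— 3 worlds.
For ◇(¬p → □p):
w0: successors {w1}; ¬p → □p there: w1:F. ✗
w1: successors {w2, w5}; ¬p → □p there: w2:T, w5:T. ✓
w2: no successors, so ◇(¬p → □p) fails. ✗
w3: successors {w4}; ¬p → □p there: w4:F. ✗
w4: successors {w5}; ¬p → □p there: w5:T. ✓
w5: no successors, so ◇(¬p → □p) fails. ✗
— 2 worlds.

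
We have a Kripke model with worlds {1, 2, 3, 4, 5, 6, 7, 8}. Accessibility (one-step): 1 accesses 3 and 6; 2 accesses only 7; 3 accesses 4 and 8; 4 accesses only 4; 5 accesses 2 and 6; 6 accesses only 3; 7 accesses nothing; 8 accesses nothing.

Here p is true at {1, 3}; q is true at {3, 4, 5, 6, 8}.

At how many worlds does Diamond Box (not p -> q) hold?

1: successors {3, 6}; Box (not p -> q) there: 3:T, 6:T. ✓
2: successors {7}; Box (not p -> q) there: 7:T. ✓
3: successors {4, 8}; Box (not p -> q) there: 4:T, 8:T. ✓
4: successors {4}; Box (not p -> q) there: 4:T. ✓
5: successors {2, 6}; Box (not p -> q) there: 2:F, 6:T. ✓
6: successors {3}; Box (not p -> q) there: 3:T. ✓
7: no successors, so Diamond Box (not p -> q) fails. ✗
8: no successors, so Diamond Box (not p -> q) fails. ✗
Satisfying worlds: {1, 2, 3, 4, 5, 6}.

6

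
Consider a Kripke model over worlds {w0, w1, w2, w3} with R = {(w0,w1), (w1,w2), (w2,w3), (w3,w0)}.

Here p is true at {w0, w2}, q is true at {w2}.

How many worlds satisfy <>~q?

w0: successors {w1}; ~q there: w1:T. ✓
w1: successors {w2}; ~q there: w2:F. ✗
w2: successors {w3}; ~q there: w3:T. ✓
w3: successors {w0}; ~q there: w0:T. ✓
Satisfying worlds: {w0, w2, w3}.

3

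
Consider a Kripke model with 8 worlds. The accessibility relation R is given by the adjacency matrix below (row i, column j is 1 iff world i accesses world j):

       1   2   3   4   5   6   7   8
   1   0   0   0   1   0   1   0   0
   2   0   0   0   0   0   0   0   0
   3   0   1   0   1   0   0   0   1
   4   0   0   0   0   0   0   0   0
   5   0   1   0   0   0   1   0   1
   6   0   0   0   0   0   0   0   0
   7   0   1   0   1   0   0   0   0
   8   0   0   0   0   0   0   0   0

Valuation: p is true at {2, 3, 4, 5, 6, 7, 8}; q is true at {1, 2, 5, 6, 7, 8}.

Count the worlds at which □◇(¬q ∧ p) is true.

4

1: successors {4, 6}; ◇(¬q ∧ p) there: 4:F, 6:F. ✗
2: no successors, so □◇(¬q ∧ p) holds vacuously. ✓
3: successors {2, 4, 8}; ◇(¬q ∧ p) there: 2:F, 4:F, 8:F. ✗
4: no successors, so □◇(¬q ∧ p) holds vacuously. ✓
5: successors {2, 6, 8}; ◇(¬q ∧ p) there: 2:F, 6:F, 8:F. ✗
6: no successors, so □◇(¬q ∧ p) holds vacuously. ✓
7: successors {2, 4}; ◇(¬q ∧ p) there: 2:F, 4:F. ✗
8: no successors, so □◇(¬q ∧ p) holds vacuously. ✓
Satisfying worlds: {2, 4, 6, 8}.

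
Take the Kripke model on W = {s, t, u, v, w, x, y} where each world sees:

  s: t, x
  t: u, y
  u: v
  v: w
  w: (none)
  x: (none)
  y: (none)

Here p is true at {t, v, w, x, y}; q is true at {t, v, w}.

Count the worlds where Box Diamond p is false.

3

s: successors {t, x}; Diamond p there: t:T, x:F. ✗
t: successors {u, y}; Diamond p there: u:T, y:F. ✗
u: successors {v}; Diamond p there: v:T. ✓
v: successors {w}; Diamond p there: w:F. ✗
w: no successors, so Box Diamond p holds vacuously. ✓
x: no successors, so Box Diamond p holds vacuously. ✓
y: no successors, so Box Diamond p holds vacuously. ✓
Satisfying worlds: {u, w, x, y}.
So Box Diamond p fails at the other 3 worlds.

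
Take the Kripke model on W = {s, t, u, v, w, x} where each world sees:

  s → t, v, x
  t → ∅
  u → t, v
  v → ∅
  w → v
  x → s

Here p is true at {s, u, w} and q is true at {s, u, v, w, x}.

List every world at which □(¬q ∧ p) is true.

{t, v}

s: successors {t, v, x}; ¬q ∧ p there: t:F, v:F, x:F. ✗
t: no successors, so □(¬q ∧ p) holds vacuously. ✓
u: successors {t, v}; ¬q ∧ p there: t:F, v:F. ✗
v: no successors, so □(¬q ∧ p) holds vacuously. ✓
w: successors {v}; ¬q ∧ p there: v:F. ✗
x: successors {s}; ¬q ∧ p there: s:F. ✗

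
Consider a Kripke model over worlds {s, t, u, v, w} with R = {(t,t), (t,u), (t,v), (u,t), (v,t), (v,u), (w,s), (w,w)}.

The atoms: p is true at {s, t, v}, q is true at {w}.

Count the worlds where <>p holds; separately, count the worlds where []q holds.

4 and 1

For <>p:
s: no successors, so <>p fails. ✗
t: successors {t, u, v}; p there: t:T, u:F, v:T. ✓
u: successors {t}; p there: t:T. ✓
v: successors {t, u}; p there: t:T, u:F. ✓
w: successors {s, w}; p there: s:T, w:F. ✓
— 4 worlds.
For []q:
s: no successors, so []q holds vacuously. ✓
t: successors {t, u, v}; q there: t:F, u:F, v:F. ✗
u: successors {t}; q there: t:F. ✗
v: successors {t, u}; q there: t:F, u:F. ✗
w: successors {s, w}; q there: s:F, w:T. ✗
— 1 world.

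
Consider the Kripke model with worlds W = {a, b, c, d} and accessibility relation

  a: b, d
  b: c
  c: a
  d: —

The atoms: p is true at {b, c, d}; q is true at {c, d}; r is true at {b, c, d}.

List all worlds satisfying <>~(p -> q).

{a}

a: successors {b, d}; ~(p -> q) there: b:T, d:F. ✓
b: successors {c}; ~(p -> q) there: c:F. ✗
c: successors {a}; ~(p -> q) there: a:F. ✗
d: no successors, so <>~(p -> q) fails. ✗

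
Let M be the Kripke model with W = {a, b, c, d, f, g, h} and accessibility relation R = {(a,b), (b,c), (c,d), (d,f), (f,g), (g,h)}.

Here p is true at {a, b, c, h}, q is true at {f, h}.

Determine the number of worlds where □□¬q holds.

5

a: successors {b}; □¬q there: b:T. ✓
b: successors {c}; □¬q there: c:T. ✓
c: successors {d}; □¬q there: d:F. ✗
d: successors {f}; □¬q there: f:T. ✓
f: successors {g}; □¬q there: g:F. ✗
g: successors {h}; □¬q there: h:T. ✓
h: no successors, so □□¬q holds vacuously. ✓
Satisfying worlds: {a, b, d, g, h}.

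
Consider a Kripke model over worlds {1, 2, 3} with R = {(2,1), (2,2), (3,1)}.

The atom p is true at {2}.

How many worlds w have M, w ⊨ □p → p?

2

1: □p is T, p is F. ✗
2: □p is F, p is T. ✓
3: □p is F, p is F. ✓
Satisfying worlds: {2, 3}.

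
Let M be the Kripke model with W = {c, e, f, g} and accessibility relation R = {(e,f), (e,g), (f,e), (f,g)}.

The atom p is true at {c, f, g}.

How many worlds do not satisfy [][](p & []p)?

2

c: no successors, so [][](p & []p) holds vacuously. ✓
e: successors {f, g}; [](p & []p) there: f:F, g:T. ✗
f: successors {e, g}; [](p & []p) there: e:F, g:T. ✗
g: no successors, so [][](p & []p) holds vacuously. ✓
Satisfying worlds: {c, g}.
So [][](p & []p) fails at the other 2 worlds.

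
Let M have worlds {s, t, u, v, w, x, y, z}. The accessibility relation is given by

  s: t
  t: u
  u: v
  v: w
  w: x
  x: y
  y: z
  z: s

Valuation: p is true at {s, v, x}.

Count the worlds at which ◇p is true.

s: successors {t}; p there: t:F. ✗
t: successors {u}; p there: u:F. ✗
u: successors {v}; p there: v:T. ✓
v: successors {w}; p there: w:F. ✗
w: successors {x}; p there: x:T. ✓
x: successors {y}; p there: y:F. ✗
y: successors {z}; p there: z:F. ✗
z: successors {s}; p there: s:T. ✓
Satisfying worlds: {u, w, z}.

3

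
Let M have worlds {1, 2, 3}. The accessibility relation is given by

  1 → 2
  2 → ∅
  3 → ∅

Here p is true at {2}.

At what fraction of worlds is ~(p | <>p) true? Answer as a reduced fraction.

1/3

1: p | <>p is T. ✗
2: p | <>p is T. ✗
3: p | <>p is F. ✓
That's 1 of 3 worlds, so 1/3.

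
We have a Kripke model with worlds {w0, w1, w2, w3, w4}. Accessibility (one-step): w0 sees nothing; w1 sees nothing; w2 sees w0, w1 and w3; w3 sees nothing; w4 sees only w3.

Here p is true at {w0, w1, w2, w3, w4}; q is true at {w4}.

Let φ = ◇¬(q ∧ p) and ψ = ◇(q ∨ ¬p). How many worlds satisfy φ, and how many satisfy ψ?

For ◇¬(q ∧ p):
w0: no successors, so ◇¬(q ∧ p) fails. ✗
w1: no successors, so ◇¬(q ∧ p) fails. ✗
w2: successors {w0, w1, w3}; ¬(q ∧ p) there: w0:T, w1:T, w3:T. ✓
w3: no successors, so ◇¬(q ∧ p) fails. ✗
w4: successors {w3}; ¬(q ∧ p) there: w3:T. ✓
— 2 worlds.
For ◇(q ∨ ¬p):
w0: no successors, so ◇(q ∨ ¬p) fails. ✗
w1: no successors, so ◇(q ∨ ¬p) fails. ✗
w2: successors {w0, w1, w3}; q ∨ ¬p there: w0:F, w1:F, w3:F. ✗
w3: no successors, so ◇(q ∨ ¬p) fails. ✗
w4: successors {w3}; q ∨ ¬p there: w3:F. ✗
— 0 worlds.

2 and 0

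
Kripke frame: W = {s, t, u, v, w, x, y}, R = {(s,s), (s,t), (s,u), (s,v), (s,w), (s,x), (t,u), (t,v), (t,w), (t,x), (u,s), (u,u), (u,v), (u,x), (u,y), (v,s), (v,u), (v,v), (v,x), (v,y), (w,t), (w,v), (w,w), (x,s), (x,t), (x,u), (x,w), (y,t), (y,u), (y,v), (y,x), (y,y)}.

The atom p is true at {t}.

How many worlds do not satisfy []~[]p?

s: successors {s, t, u, v, w, x}; ~[]p there: s:T, t:T, u:T, v:T, w:T, x:T. ✓
t: successors {u, v, w, x}; ~[]p there: u:T, v:T, w:T, x:T. ✓
u: successors {s, u, v, x, y}; ~[]p there: s:T, u:T, v:T, x:T, y:T. ✓
v: successors {s, u, v, x, y}; ~[]p there: s:T, u:T, v:T, x:T, y:T. ✓
w: successors {t, v, w}; ~[]p there: t:T, v:T, w:T. ✓
x: successors {s, t, u, w}; ~[]p there: s:T, t:T, u:T, w:T. ✓
y: successors {t, u, v, x, y}; ~[]p there: t:T, u:T, v:T, x:T, y:T. ✓
Satisfying worlds: {s, t, u, v, w, x, y}.
So []~[]p fails at the other 0 worlds.

0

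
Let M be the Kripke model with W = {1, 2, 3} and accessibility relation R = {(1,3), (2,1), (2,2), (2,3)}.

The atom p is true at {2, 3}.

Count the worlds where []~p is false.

1: successors {3}; ~p there: 3:F. ✗
2: successors {1, 2, 3}; ~p there: 1:T, 2:F, 3:F. ✗
3: no successors, so []~p holds vacuously. ✓
Satisfying worlds: {3}.
So []~p fails at the other 2 worlds.

2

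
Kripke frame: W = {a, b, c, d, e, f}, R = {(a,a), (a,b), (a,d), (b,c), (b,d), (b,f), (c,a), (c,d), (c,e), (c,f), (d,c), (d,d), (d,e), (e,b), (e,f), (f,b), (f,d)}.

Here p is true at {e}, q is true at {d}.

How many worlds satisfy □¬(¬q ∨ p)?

0

a: successors {a, b, d}; ¬(¬q ∨ p) there: a:F, b:F, d:T. ✗
b: successors {c, d, f}; ¬(¬q ∨ p) there: c:F, d:T, f:F. ✗
c: successors {a, d, e, f}; ¬(¬q ∨ p) there: a:F, d:T, e:F, f:F. ✗
d: successors {c, d, e}; ¬(¬q ∨ p) there: c:F, d:T, e:F. ✗
e: successors {b, f}; ¬(¬q ∨ p) there: b:F, f:F. ✗
f: successors {b, d}; ¬(¬q ∨ p) there: b:F, d:T. ✗
Satisfying worlds: ∅.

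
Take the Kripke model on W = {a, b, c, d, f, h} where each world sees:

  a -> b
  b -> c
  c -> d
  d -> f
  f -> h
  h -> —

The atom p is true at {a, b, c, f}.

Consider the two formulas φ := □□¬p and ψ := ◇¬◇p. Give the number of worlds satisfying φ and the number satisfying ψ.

4 and 3

For □□¬p:
a: successors {b}; □¬p there: b:F. ✗
b: successors {c}; □¬p there: c:T. ✓
c: successors {d}; □¬p there: d:F. ✗
d: successors {f}; □¬p there: f:T. ✓
f: successors {h}; □¬p there: h:T. ✓
h: no successors, so □□¬p holds vacuously. ✓
— 4 worlds.
For ◇¬◇p:
a: successors {b}; ¬◇p there: b:F. ✗
b: successors {c}; ¬◇p there: c:T. ✓
c: successors {d}; ¬◇p there: d:F. ✗
d: successors {f}; ¬◇p there: f:T. ✓
f: successors {h}; ¬◇p there: h:T. ✓
h: no successors, so ◇¬◇p fails. ✗
— 3 worlds.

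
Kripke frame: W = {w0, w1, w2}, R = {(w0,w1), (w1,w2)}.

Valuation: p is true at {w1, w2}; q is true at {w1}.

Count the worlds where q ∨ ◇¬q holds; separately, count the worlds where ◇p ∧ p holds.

1 and 1

For q ∨ ◇¬q:
w0: q is F, ◇¬q is F. ✗
w1: q is T, ◇¬q is T. ✓
w2: q is F, ◇¬q is F. ✗
— 1 world.
For ◇p ∧ p:
w0: ◇p is T, p is F. ✗
w1: ◇p is T, p is T. ✓
w2: ◇p is F, p is T. ✗
— 1 world.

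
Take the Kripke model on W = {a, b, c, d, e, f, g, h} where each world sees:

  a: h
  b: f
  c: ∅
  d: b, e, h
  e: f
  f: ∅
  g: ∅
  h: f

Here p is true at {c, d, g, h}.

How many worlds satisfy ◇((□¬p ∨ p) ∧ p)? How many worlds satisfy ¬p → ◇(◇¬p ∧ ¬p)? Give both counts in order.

For ◇((□¬p ∨ p) ∧ p):
a: successors {h}; (□¬p ∨ p) ∧ p there: h:T. ✓
b: successors {f}; (□¬p ∨ p) ∧ p there: f:F. ✗
c: no successors, so ◇((□¬p ∨ p) ∧ p) fails. ✗
d: successors {b, e, h}; (□¬p ∨ p) ∧ p there: b:F, e:F, h:T. ✓
e: successors {f}; (□¬p ∨ p) ∧ p there: f:F. ✗
f: no successors, so ◇((□¬p ∨ p) ∧ p) fails. ✗
g: no successors, so ◇((□¬p ∨ p) ∧ p) fails. ✗
h: successors {f}; (□¬p ∨ p) ∧ p there: f:F. ✗
— 2 worlds.
For ¬p → ◇(◇¬p ∧ ¬p):
a: ¬p is T, ◇(◇¬p ∧ ¬p) is F. ✗
b: ¬p is T, ◇(◇¬p ∧ ¬p) is F. ✗
c: ¬p is F, ◇(◇¬p ∧ ¬p) is F. ✓
d: ¬p is F, ◇(◇¬p ∧ ¬p) is T. ✓
e: ¬p is T, ◇(◇¬p ∧ ¬p) is F. ✗
f: ¬p is T, ◇(◇¬p ∧ ¬p) is F. ✗
g: ¬p is F, ◇(◇¬p ∧ ¬p) is F. ✓
h: ¬p is F, ◇(◇¬p ∧ ¬p) is F. ✓
— 4 worlds.

2 and 4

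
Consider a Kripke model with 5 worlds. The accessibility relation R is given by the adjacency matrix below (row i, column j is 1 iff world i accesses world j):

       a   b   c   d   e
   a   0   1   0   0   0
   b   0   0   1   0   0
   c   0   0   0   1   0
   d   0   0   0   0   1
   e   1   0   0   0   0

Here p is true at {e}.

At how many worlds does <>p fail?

4

a: successors {b}; p there: b:F. ✗
b: successors {c}; p there: c:F. ✗
c: successors {d}; p there: d:F. ✗
d: successors {e}; p there: e:T. ✓
e: successors {a}; p there: a:F. ✗
Satisfying worlds: {d}.
So <>p fails at the other 4 worlds.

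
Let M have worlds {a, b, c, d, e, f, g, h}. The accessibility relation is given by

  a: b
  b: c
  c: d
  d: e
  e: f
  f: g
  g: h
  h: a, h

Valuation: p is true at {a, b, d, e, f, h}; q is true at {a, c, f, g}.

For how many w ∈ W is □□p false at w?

a: successors {b}; □p there: b:F. ✗
b: successors {c}; □p there: c:T. ✓
c: successors {d}; □p there: d:T. ✓
d: successors {e}; □p there: e:T. ✓
e: successors {f}; □p there: f:F. ✗
f: successors {g}; □p there: g:T. ✓
g: successors {h}; □p there: h:T. ✓
h: successors {a, h}; □p there: a:T, h:T. ✓
Satisfying worlds: {b, c, d, f, g, h}.
So □□p fails at the other 2 worlds.

2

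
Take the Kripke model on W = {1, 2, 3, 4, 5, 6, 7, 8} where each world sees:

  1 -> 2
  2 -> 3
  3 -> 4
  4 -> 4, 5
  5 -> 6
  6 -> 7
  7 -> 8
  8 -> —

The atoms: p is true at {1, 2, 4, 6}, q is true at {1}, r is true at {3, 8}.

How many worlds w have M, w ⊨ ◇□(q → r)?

7

1: successors {2}; □(q → r) there: 2:T. ✓
2: successors {3}; □(q → r) there: 3:T. ✓
3: successors {4}; □(q → r) there: 4:T. ✓
4: successors {4, 5}; □(q → r) there: 4:T, 5:T. ✓
5: successors {6}; □(q → r) there: 6:T. ✓
6: successors {7}; □(q → r) there: 7:T. ✓
7: successors {8}; □(q → r) there: 8:T. ✓
8: no successors, so ◇□(q → r) fails. ✗
Satisfying worlds: {1, 2, 3, 4, 5, 6, 7}.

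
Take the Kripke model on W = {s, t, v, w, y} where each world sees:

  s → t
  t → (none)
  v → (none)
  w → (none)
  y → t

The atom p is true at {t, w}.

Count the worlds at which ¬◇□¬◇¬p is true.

s: ◇□¬◇¬p is T. ✗
t: ◇□¬◇¬p is F. ✓
v: ◇□¬◇¬p is F. ✓
w: ◇□¬◇¬p is F. ✓
y: ◇□¬◇¬p is T. ✗
Satisfying worlds: {t, v, w}.

3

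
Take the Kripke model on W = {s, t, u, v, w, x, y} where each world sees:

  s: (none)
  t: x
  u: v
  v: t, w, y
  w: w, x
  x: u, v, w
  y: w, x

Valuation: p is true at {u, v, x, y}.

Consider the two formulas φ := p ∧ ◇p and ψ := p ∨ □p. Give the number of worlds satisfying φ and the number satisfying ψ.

For p ∧ ◇p:
s: p is F, ◇p is F. ✗
t: p is F, ◇p is T. ✗
u: p is T, ◇p is T. ✓
v: p is T, ◇p is T. ✓
w: p is F, ◇p is T. ✗
x: p is T, ◇p is T. ✓
y: p is T, ◇p is T. ✓
— 4 worlds.
For p ∨ □p:
s: p is F, □p is T. ✓
t: p is F, □p is T. ✓
u: p is T, □p is T. ✓
v: p is T, □p is F. ✓
w: p is F, □p is F. ✗
x: p is T, □p is F. ✓
y: p is T, □p is F. ✓
— 6 worlds.

4 and 6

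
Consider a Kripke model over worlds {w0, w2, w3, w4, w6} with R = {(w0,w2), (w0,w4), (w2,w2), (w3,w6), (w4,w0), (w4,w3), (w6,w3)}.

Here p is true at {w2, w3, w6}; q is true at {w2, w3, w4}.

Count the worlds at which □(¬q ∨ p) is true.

w0: successors {w2, w4}; ¬q ∨ p there: w2:T, w4:F. ✗
w2: successors {w2}; ¬q ∨ p there: w2:T. ✓
w3: successors {w6}; ¬q ∨ p there: w6:T. ✓
w4: successors {w0, w3}; ¬q ∨ p there: w0:T, w3:T. ✓
w6: successors {w3}; ¬q ∨ p there: w3:T. ✓
Satisfying worlds: {w2, w3, w4, w6}.

4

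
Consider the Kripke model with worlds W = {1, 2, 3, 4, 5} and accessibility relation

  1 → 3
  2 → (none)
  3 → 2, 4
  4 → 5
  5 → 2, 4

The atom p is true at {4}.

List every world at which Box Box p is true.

1: successors {3}; Box p there: 3:F. ✗
2: no successors, so Box Box p holds vacuously. ✓
3: successors {2, 4}; Box p there: 2:T, 4:F. ✗
4: successors {5}; Box p there: 5:F. ✗
5: successors {2, 4}; Box p there: 2:T, 4:F. ✗

{2}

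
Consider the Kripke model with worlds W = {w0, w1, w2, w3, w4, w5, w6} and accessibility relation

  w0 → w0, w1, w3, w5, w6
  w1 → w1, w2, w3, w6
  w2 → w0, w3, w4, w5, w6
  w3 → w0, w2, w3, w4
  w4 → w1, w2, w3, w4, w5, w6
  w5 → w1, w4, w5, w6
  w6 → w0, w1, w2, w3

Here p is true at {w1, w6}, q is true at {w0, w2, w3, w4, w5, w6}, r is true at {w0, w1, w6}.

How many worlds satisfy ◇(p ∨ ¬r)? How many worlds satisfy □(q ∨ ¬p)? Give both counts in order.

7 and 2

For ◇(p ∨ ¬r):
w0: successors {w0, w1, w3, w5, w6}; p ∨ ¬r there: w0:F, w1:T, w3:T, w5:T, w6:T. ✓
w1: successors {w1, w2, w3, w6}; p ∨ ¬r there: w1:T, w2:T, w3:T, w6:T. ✓
w2: successors {w0, w3, w4, w5, w6}; p ∨ ¬r there: w0:F, w3:T, w4:T, w5:T, w6:T. ✓
w3: successors {w0, w2, w3, w4}; p ∨ ¬r there: w0:F, w2:T, w3:T, w4:T. ✓
w4: successors {w1, w2, w3, w4, w5, w6}; p ∨ ¬r there: w1:T, w2:T, w3:T, w4:T, w5:T, w6:T. ✓
w5: successors {w1, w4, w5, w6}; p ∨ ¬r there: w1:T, w4:T, w5:T, w6:T. ✓
w6: successors {w0, w1, w2, w3}; p ∨ ¬r there: w0:F, w1:T, w2:T, w3:T. ✓
— 7 worlds.
For □(q ∨ ¬p):
w0: successors {w0, w1, w3, w5, w6}; q ∨ ¬p there: w0:T, w1:F, w3:T, w5:T, w6:T. ✗
w1: successors {w1, w2, w3, w6}; q ∨ ¬p there: w1:F, w2:T, w3:T, w6:T. ✗
w2: successors {w0, w3, w4, w5, w6}; q ∨ ¬p there: w0:T, w3:T, w4:T, w5:T, w6:T. ✓
w3: successors {w0, w2, w3, w4}; q ∨ ¬p there: w0:T, w2:T, w3:T, w4:T. ✓
w4: successors {w1, w2, w3, w4, w5, w6}; q ∨ ¬p there: w1:F, w2:T, w3:T, w4:T, w5:T, w6:T. ✗
w5: successors {w1, w4, w5, w6}; q ∨ ¬p there: w1:F, w4:T, w5:T, w6:T. ✗
w6: successors {w0, w1, w2, w3}; q ∨ ¬p there: w0:T, w1:F, w2:T, w3:T. ✗
— 2 worlds.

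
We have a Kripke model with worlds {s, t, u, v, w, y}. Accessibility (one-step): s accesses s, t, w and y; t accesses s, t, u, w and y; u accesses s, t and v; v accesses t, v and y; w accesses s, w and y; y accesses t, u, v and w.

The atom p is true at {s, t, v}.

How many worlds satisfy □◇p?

s: successors {s, t, w, y}; ◇p there: s:T, t:T, w:T, y:T. ✓
t: successors {s, t, u, w, y}; ◇p there: s:T, t:T, u:T, w:T, y:T. ✓
u: successors {s, t, v}; ◇p there: s:T, t:T, v:T. ✓
v: successors {t, v, y}; ◇p there: t:T, v:T, y:T. ✓
w: successors {s, w, y}; ◇p there: s:T, w:T, y:T. ✓
y: successors {t, u, v, w}; ◇p there: t:T, u:T, v:T, w:T. ✓
Satisfying worlds: {s, t, u, v, w, y}.

6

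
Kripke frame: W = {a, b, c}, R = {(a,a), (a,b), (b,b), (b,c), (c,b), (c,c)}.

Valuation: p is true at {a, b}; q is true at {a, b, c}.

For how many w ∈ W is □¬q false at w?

3

a: successors {a, b}; ¬q there: a:F, b:F. ✗
b: successors {b, c}; ¬q there: b:F, c:F. ✗
c: successors {b, c}; ¬q there: b:F, c:F. ✗
Satisfying worlds: ∅.
So □¬q fails at the other 3 worlds.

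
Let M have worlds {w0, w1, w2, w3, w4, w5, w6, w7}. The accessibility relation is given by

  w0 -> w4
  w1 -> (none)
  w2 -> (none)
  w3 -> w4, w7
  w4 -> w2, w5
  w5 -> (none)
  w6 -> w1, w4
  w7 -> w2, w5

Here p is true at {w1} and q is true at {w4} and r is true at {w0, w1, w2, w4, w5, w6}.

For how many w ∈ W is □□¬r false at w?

3

w0: successors {w4}; □¬r there: w4:F. ✗
w1: no successors, so □□¬r holds vacuously. ✓
w2: no successors, so □□¬r holds vacuously. ✓
w3: successors {w4, w7}; □¬r there: w4:F, w7:F. ✗
w4: successors {w2, w5}; □¬r there: w2:T, w5:T. ✓
w5: no successors, so □□¬r holds vacuously. ✓
w6: successors {w1, w4}; □¬r there: w1:T, w4:F. ✗
w7: successors {w2, w5}; □¬r there: w2:T, w5:T. ✓
Satisfying worlds: {w1, w2, w4, w5, w7}.
So □□¬r fails at the other 3 worlds.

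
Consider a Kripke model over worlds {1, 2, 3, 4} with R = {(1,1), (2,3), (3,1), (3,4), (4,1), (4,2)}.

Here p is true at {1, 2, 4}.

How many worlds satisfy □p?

1: successors {1}; p there: 1:T. ✓
2: successors {3}; p there: 3:F. ✗
3: successors {1, 4}; p there: 1:T, 4:T. ✓
4: successors {1, 2}; p there: 1:T, 2:T. ✓
Satisfying worlds: {1, 3, 4}.

3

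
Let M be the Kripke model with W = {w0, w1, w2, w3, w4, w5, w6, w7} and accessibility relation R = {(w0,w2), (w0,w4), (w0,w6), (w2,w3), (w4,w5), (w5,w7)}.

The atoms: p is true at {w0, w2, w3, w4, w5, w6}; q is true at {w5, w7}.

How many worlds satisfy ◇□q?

w0: successors {w2, w4, w6}; □q there: w2:F, w4:T, w6:T. ✓
w1: no successors, so ◇□q fails. ✗
w2: successors {w3}; □q there: w3:T. ✓
w3: no successors, so ◇□q fails. ✗
w4: successors {w5}; □q there: w5:T. ✓
w5: successors {w7}; □q there: w7:T. ✓
w6: no successors, so ◇□q fails. ✗
w7: no successors, so ◇□q fails. ✗
Satisfying worlds: {w0, w2, w4, w5}.

4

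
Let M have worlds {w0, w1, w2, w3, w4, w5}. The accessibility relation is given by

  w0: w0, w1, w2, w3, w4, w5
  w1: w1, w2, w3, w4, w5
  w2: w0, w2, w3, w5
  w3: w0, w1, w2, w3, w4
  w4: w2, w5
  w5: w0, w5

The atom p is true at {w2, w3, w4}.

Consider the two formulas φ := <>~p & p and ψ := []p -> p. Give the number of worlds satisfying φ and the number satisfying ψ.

3 and 6

For <>~p & p:
w0: <>~p is T, p is F. ✗
w1: <>~p is T, p is F. ✗
w2: <>~p is T, p is T. ✓
w3: <>~p is T, p is T. ✓
w4: <>~p is T, p is T. ✓
w5: <>~p is T, p is F. ✗
— 3 worlds.
For []p -> p:
w0: []p is F, p is F. ✓
w1: []p is F, p is F. ✓
w2: []p is F, p is T. ✓
w3: []p is F, p is T. ✓
w4: []p is F, p is T. ✓
w5: []p is F, p is F. ✓
— 6 worlds.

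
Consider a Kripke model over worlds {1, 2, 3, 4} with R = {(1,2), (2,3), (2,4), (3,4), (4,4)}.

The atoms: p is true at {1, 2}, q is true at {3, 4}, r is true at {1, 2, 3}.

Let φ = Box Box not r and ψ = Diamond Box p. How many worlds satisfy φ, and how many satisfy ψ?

For Box Box not r:
1: successors {2}; Box not r there: 2:F. ✗
2: successors {3, 4}; Box not r there: 3:T, 4:T. ✓
3: successors {4}; Box not r there: 4:T. ✓
4: successors {4}; Box not r there: 4:T. ✓
— 3 worlds.
For Diamond Box p:
1: successors {2}; Box p there: 2:F. ✗
2: successors {3, 4}; Box p there: 3:F, 4:F. ✗
3: successors {4}; Box p there: 4:F. ✗
4: successors {4}; Box p there: 4:F. ✗
— 0 worlds.

3 and 0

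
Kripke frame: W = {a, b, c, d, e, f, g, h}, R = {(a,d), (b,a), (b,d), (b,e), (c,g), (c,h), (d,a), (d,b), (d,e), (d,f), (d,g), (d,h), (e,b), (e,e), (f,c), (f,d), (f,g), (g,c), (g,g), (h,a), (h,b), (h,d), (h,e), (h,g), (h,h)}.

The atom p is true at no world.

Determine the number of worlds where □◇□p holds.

a: successors {d}; ◇□p there: d:F. ✗
b: successors {a, d, e}; ◇□p there: a:F, d:F, e:F. ✗
c: successors {g, h}; ◇□p there: g:F, h:F. ✗
d: successors {a, b, e, f, g, h}; ◇□p there: a:F, b:F, e:F, f:F, g:F, h:F. ✗
e: successors {b, e}; ◇□p there: b:F, e:F. ✗
f: successors {c, d, g}; ◇□p there: c:F, d:F, g:F. ✗
g: successors {c, g}; ◇□p there: c:F, g:F. ✗
h: successors {a, b, d, e, g, h}; ◇□p there: a:F, b:F, d:F, e:F, g:F, h:F. ✗
Satisfying worlds: ∅.

0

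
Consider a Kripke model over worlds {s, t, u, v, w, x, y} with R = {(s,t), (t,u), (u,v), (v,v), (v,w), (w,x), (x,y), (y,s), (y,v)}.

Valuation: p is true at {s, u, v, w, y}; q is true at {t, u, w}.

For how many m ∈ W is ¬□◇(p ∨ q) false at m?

s: □◇(p ∨ q) is T. ✗
t: □◇(p ∨ q) is T. ✗
u: □◇(p ∨ q) is T. ✗
v: □◇(p ∨ q) is F. ✓
w: □◇(p ∨ q) is T. ✗
x: □◇(p ∨ q) is T. ✗
y: □◇(p ∨ q) is T. ✗
Satisfying worlds: {v}.
So ¬□◇(p ∨ q) fails at the other 6 worlds.

6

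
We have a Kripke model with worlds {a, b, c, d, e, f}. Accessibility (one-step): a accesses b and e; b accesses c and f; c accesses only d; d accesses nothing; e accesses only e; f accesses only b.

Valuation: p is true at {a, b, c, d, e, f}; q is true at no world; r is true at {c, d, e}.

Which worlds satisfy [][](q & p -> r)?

{a, b, c, d, e, f}

a: successors {b, e}; [](q & p -> r) there: b:T, e:T. ✓
b: successors {c, f}; [](q & p -> r) there: c:T, f:T. ✓
c: successors {d}; [](q & p -> r) there: d:T. ✓
d: no successors, so [][](q & p -> r) holds vacuously. ✓
e: successors {e}; [](q & p -> r) there: e:T. ✓
f: successors {b}; [](q & p -> r) there: b:T. ✓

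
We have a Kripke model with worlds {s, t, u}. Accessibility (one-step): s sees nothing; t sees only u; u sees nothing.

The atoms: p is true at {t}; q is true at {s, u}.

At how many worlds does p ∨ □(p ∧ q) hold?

3

s: p is F, □(p ∧ q) is T. ✓
t: p is T, □(p ∧ q) is F. ✓
u: p is F, □(p ∧ q) is T. ✓
Satisfying worlds: {s, t, u}.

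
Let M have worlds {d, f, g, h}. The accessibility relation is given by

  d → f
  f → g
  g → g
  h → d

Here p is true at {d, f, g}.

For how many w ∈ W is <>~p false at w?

4

d: successors {f}; ~p there: f:F. ✗
f: successors {g}; ~p there: g:F. ✗
g: successors {g}; ~p there: g:F. ✗
h: successors {d}; ~p there: d:F. ✗
Satisfying worlds: ∅.
So <>~p fails at the other 4 worlds.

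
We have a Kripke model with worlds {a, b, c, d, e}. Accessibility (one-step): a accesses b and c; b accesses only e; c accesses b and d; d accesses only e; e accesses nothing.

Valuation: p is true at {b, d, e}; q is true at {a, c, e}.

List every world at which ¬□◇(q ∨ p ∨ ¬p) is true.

a: □◇(q ∨ p ∨ ¬p) is T. ✗
b: □◇(q ∨ p ∨ ¬p) is F. ✓
c: □◇(q ∨ p ∨ ¬p) is T. ✗
d: □◇(q ∨ p ∨ ¬p) is F. ✓
e: □◇(q ∨ p ∨ ¬p) is T. ✗

{b, d}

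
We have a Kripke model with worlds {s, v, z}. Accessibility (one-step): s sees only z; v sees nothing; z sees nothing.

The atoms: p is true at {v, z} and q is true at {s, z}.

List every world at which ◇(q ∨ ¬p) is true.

s: successors {z}; q ∨ ¬p there: z:T. ✓
v: no successors, so ◇(q ∨ ¬p) fails. ✗
z: no successors, so ◇(q ∨ ¬p) fails. ✗

{s}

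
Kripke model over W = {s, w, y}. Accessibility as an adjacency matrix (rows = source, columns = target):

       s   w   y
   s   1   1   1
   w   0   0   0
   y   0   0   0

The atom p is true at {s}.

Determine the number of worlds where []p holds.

2

s: successors {s, w, y}; p there: s:T, w:F, y:F. ✗
w: no successors, so []p holds vacuously. ✓
y: no successors, so []p holds vacuously. ✓
Satisfying worlds: {w, y}.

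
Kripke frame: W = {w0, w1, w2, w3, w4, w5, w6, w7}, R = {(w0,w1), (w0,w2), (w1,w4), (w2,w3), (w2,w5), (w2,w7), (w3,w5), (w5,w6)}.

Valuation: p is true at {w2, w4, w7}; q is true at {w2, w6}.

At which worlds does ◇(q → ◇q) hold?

{w0, w1, w2, w3}

w0: successors {w1, w2}; q → ◇q there: w1:T, w2:F. ✓
w1: successors {w4}; q → ◇q there: w4:T. ✓
w2: successors {w3, w5, w7}; q → ◇q there: w3:T, w5:T, w7:T. ✓
w3: successors {w5}; q → ◇q there: w5:T. ✓
w4: no successors, so ◇(q → ◇q) fails. ✗
w5: successors {w6}; q → ◇q there: w6:F. ✗
w6: no successors, so ◇(q → ◇q) fails. ✗
w7: no successors, so ◇(q → ◇q) fails. ✗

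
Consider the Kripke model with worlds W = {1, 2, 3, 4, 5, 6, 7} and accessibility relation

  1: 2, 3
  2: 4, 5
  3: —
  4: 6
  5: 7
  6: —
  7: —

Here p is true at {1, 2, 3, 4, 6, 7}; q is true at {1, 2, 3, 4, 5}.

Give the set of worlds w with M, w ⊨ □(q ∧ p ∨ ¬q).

{1, 3, 4, 5, 6, 7}

1: successors {2, 3}; q ∧ p ∨ ¬q there: 2:T, 3:T. ✓
2: successors {4, 5}; q ∧ p ∨ ¬q there: 4:T, 5:F. ✗
3: no successors, so □(q ∧ p ∨ ¬q) holds vacuously. ✓
4: successors {6}; q ∧ p ∨ ¬q there: 6:T. ✓
5: successors {7}; q ∧ p ∨ ¬q there: 7:T. ✓
6: no successors, so □(q ∧ p ∨ ¬q) holds vacuously. ✓
7: no successors, so □(q ∧ p ∨ ¬q) holds vacuously. ✓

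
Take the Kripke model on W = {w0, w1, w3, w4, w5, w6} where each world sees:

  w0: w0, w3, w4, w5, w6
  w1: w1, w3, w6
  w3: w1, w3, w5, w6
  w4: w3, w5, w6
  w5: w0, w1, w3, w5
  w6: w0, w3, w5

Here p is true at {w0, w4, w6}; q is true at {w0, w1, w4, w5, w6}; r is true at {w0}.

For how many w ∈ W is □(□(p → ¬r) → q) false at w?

6

w0: successors {w0, w3, w4, w5, w6}; □(p → ¬r) → q there: w0:T, w3:F, w4:T, w5:T, w6:T. ✗
w1: successors {w1, w3, w6}; □(p → ¬r) → q there: w1:T, w3:F, w6:T. ✗
w3: successors {w1, w3, w5, w6}; □(p → ¬r) → q there: w1:T, w3:F, w5:T, w6:T. ✗
w4: successors {w3, w5, w6}; □(p → ¬r) → q there: w3:F, w5:T, w6:T. ✗
w5: successors {w0, w1, w3, w5}; □(p → ¬r) → q there: w0:T, w1:T, w3:F, w5:T. ✗
w6: successors {w0, w3, w5}; □(p → ¬r) → q there: w0:T, w3:F, w5:T. ✗
Satisfying worlds: ∅.
So □(□(p → ¬r) → q) fails at the other 6 worlds.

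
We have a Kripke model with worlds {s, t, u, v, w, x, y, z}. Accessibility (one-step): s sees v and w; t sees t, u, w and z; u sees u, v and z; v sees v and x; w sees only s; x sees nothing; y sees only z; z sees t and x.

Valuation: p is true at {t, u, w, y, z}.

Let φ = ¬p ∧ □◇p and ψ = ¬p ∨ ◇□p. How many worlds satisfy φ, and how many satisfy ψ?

For ¬p ∧ □◇p:
s: ¬p is T, □◇p is F. ✗
t: ¬p is F, □◇p is F. ✗
u: ¬p is F, □◇p is F. ✗
v: ¬p is T, □◇p is F. ✗
w: ¬p is F, □◇p is T. ✗
x: ¬p is T, □◇p is T. ✓
y: ¬p is F, □◇p is T. ✗
z: ¬p is F, □◇p is F. ✗
— 1 world.
For ¬p ∨ ◇□p:
s: ¬p is T, ◇□p is F. ✓
t: ¬p is F, ◇□p is T. ✓
u: ¬p is F, ◇□p is F. ✗
v: ¬p is T, ◇□p is T. ✓
w: ¬p is F, ◇□p is F. ✗
x: ¬p is T, ◇□p is F. ✓
y: ¬p is F, ◇□p is F. ✗
z: ¬p is F, ◇□p is T. ✓
— 5 worlds.

1 and 5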